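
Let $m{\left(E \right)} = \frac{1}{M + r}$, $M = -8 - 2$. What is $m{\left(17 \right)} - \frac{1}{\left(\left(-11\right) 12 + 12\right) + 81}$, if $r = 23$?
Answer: $\frac{4}{39} \approx 0.10256$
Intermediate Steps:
$M = -10$ ($M = -8 - 2 = -10$)
$m{\left(E \right)} = \frac{1}{13}$ ($m{\left(E \right)} = \frac{1}{-10 + 23} = \frac{1}{13}$)
$m{\left(17 \right)} - \frac{1}{\left(\left(-11\right) 12 + 12\right) + 81} = \frac{1}{13} - \frac{1}{\left(\left(-11\right) 12 + 12\right) + 81} = \frac{1}{13} - \frac{1}{\left(-132 + 12\right) + 81} = \frac{1}{13} - \frac{1}{-120 + 81} = \frac{1}{13} - \frac{1}{-39} = \frac{1}{13} - - \frac{1}{39} = \frac{1}{13} + \frac{1}{39} = \frac{4}{39}$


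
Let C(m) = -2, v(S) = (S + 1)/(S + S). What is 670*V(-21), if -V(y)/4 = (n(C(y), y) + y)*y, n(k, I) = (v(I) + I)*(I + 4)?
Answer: 18454480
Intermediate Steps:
v(S) = (1 + S)/(2*S) (v(S) = (1 + S)/((2*S)) = (1 + S)*(1/(2*S)) = (1 + S)/(2*S))
n(k, I) = (4 + I)*(I + (1 + I)/(2*I)) (n(k, I) = ((1 + I)/(2*I) + I)*(I + 4) = (I + (1 + I)/(2*I))*(4 + I) = (4 + I)*(I + (1 + I)/(2*I)))
V(y) = -4*y*(5/2 + y² + 2/y + 11*y/2) (V(y) = -4*((5/2 + y² + 2/y + 9*y/2) + y)*y = -4*(5/2 + y² + 2/y + 11*y/2)*y = -4*y*(5/2 + y² + 2/y + 11*y/2))
670*V(-21) = 670*(-8 - 22*(-21)² - 10*(-21) - 4*(-21)³) = 670*(-8 - 22*441 + 210 - 4*(-9261)) = 670*(-8 - 9702 + 210 + 37044) = 670*27544 = 18454480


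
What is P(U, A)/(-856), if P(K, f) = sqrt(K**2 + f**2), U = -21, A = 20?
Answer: -29/856 ≈ -0.033879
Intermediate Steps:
P(U, A)/(-856) = sqrt((-21)**2 + 20**2)/(-856) = sqrt(441 + 400)*(-1/856) = sqrt(841)*(-1/856) = 29*(-1/856) = -29/856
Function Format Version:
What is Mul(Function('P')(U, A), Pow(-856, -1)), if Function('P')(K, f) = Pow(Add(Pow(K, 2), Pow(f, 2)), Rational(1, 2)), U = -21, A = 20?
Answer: Rational(-29, 856) ≈ -0.033879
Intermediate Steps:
Mul(Function('P')(U, A), Pow(-856, -1)) = Mul(Pow(Add(Pow(-21, 2), Pow(20, 2)), Rational(1, 2)), Pow(-856, -1)) = Mul(Pow(Add(441, 400), Rational(1, 2)), Rational(-1, 856)) = Mul(Pow(841, Rational(1, 2)), Rational(-1, 856)) = Mul(29, Rational(-1, 856)) = Rational(-29, 856)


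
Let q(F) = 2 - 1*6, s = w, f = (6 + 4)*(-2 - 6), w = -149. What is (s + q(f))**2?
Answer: 23409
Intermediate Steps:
f = -80 (f = 10*(-8) = -80)
s = -149
q(F) = -4 (q(F) = 2 - 6 = -4)
(s + q(f))**2 = (-149 - 4)**2 = (-153)**2 = 23409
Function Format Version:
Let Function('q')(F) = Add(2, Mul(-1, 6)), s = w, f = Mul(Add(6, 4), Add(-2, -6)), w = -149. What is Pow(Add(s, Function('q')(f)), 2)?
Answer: 23409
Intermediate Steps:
f = -80 (f = Mul(10, -8) = -80)
s = -149
Function('q')(F) = -4 (Function('q')(F) = Add(2, -6) = -4)
Pow(Add(s, Function('q')(f)), 2) = Pow(Add(-149, -4), 2) = Pow(-153, 2) = 23409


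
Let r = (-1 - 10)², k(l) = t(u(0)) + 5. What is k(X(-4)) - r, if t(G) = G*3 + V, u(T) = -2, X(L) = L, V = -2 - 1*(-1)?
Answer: -123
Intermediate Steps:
V = -1 (V = -2 + 1 = -1)
t(G) = -1 + 3*G (t(G) = G*3 - 1 = 3*G - 1 = -1 + 3*G)
k(l) = -2 (k(l) = (-1 + 3*(-2)) + 5 = (-1 - 6) + 5 = -7 + 5 = -2)
r = 121 (r = (-11)² = 121)
k(X(-4)) - r = -2 - 1*121 = -2 - 121 = -123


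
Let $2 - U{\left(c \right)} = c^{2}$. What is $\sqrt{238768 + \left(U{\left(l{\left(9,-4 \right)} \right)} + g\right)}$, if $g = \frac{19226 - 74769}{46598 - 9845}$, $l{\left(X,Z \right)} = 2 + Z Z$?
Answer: $\frac{\sqrt{322086763992135}}{36753} \approx 488.31$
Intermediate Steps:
$l{\left(X,Z \right)} = 2 + Z^{2}$
$U{\left(c \right)} = 2 - c^{2}$
$g = - \frac{55543}{36753} \approx -1.5113$
$\sqrt{238768 + \left(U{\left(l{\left(9,-4 \right)} \right)} + g\right)} = \sqrt{238768 + \left(\left(2 - \left(2 + \left(-4\right)^{2}\right)^{2}\right) - \frac{55543}{36753}\right)} = \sqrt{238768 + \left(\left(2 - \left(2 + 16\right)^{2}\right) - \frac{55543}{36753}\right)} = \sqrt{238768 + \left(\left(2 - 18^{2}\right) - \frac{55543}{36753}\right)} = \sqrt{238768 + \left(\left(2 - 324\right) - \frac{55543}{36753}\right)} = \sqrt{238768 - \frac{11890009}{36753}} = \sqrt{\frac{8763550295}{36753}} = \frac{\sqrt{322086763992135}}{36753}$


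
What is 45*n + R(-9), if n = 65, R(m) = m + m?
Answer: 2907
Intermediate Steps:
R(m) = 2*m
45*n + R(-9) = 45*65 + 2*(-9) = 2925 - 18 = 2907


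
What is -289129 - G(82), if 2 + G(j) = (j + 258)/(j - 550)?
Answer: -33827774/117 ≈ -2.8913e+5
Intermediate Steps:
G(j) = -2 + (258 + j)/(-550 + j) (G(j) = -2 + (j + 258)/(j - 550) = -2 + (258 + j)/(-550 + j))
-289129 - G(82) = -289129 - (1358 - 1*82)/(-550 + 82) = -289129 - (1358 - 82)/(-468) = -289129 - (-1)*1276/468 = -289129 - 1*(-319/117) = -289129 + 319/117 = -33827774/117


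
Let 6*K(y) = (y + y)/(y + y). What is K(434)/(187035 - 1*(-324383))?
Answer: 1/3068508 ≈ 3.2589e-7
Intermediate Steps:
K(y) = ⅙ (K(y) = ((y + y)/(y + y))/6 = ((2*y)/((2*y)))/6 = ((2*y)*(1/(2*y)))/6 = (⅙)*1 = ⅙)
K(434)/(187035 - 1*(-324383)) = 1/(6*(187035 - 1*(-324383))) = 1/(6*(187035 + 324383)) = (⅙)/511418 = (⅙)*(1/511418) = 1/3068508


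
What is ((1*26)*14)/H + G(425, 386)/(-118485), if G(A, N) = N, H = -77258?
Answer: -36475064/4576957065 ≈ -0.0079693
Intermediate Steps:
((1*26)*14)/H + G(425, 386)/(-118485) = ((1*26)*14)/(-77258) + 386/(-118485) = (26*14)*(-1/77258) + 386*(-1/118485) = 364*(-1/77258) - 386/118485 = -182/38629 - 386/118485 = -36475064/4576957065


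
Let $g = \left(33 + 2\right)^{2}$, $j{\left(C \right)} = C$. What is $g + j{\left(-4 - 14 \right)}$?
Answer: $1207$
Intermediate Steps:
$g = 1225$ ($g = 35^{2} = 1225$)
$g + j{\left(-4 - 14 \right)} = 1225 - 18 = 1207$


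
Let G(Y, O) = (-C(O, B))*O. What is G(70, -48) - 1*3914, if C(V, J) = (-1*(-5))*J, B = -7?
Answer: -5594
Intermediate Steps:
C(V, J) = 5*J
G(Y, O) = 35*O (G(Y, O) = (-5*(-7))*O = (-1*(-35))*O = 35*O)
G(70, -48) - 1*3914 = 35*(-48) - 1*3914 = -1680 - 3914 = -5594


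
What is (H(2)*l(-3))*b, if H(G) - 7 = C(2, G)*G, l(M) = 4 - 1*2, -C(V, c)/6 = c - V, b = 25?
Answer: 350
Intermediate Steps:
C(V, c) = -6*c + 6*V (C(V, c) = -6*(c - V) = -6*c + 6*V)
l(M) = 2 (l(M) = 4 - 2 = 2)
H(G) = 7 + G*(12 - 6*G) (H(G) = 7 + (-6*G + 6*2)*G = 7 + (-6*G + 12)*G = 7 + (12 - 6*G)*G = 7 + G*(12 - 6*G))
(H(2)*l(-3))*b = ((7 - 6*2*(-2 + 2))*2)*25 = ((7 - 6*2*0)*2)*25 = ((7 + 0)*2)*25 = (7*2)*25 = 14*25 = 350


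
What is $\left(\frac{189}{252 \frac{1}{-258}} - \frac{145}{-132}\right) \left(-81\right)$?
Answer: $\frac{685719}{44} \approx 15585.0$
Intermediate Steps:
$\left(\frac{189}{252 \frac{1}{-258}} - \frac{145}{-132}\right) \left(-81\right) = \left(\frac{189}{252 \left(- \frac{1}{258}\right)} - - \frac{145}{132}\right) \left(-81\right) = \left(\frac{189}{- \frac{42}{43}} + \frac{145}{132}\right) \left(-81\right) = \left(189 \left(- \frac{43}{42}\right) + \frac{145}{132}\right) \left(-81\right) = \left(- \frac{387}{2} + \frac{145}{132}\right) \left(-81\right) = \left(- \frac{25397}{132}\right) \left(-81\right) = \frac{685719}{44}$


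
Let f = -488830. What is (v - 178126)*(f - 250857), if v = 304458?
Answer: -93446138084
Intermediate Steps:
(v - 178126)*(f - 250857) = (304458 - 178126)*(-488830 - 250857) = 126332*(-739687) = -93446138084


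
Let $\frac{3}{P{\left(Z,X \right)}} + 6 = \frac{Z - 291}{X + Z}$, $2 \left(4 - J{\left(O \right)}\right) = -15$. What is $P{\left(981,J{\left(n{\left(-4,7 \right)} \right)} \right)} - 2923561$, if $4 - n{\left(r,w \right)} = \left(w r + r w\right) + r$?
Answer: $- \frac{2052340219}{702} \approx -2.9236 \cdot 10^{6}$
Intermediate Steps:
$n{\left(r,w \right)} = 4 - r - 2 r w$ ($n{\left(r,w \right)} = 4 - \left(\left(w r + r w\right) + r\right) = 4 - \left(\left(r w + r w\right) + r\right) = 4 - \left(2 r w + r\right) = 4 - \left(r + 2 r w\right) = 4 - r - 2 r w$)
$J{\left(O \right)} = \frac{23}{2}$ ($J{\left(O \right)} = 4 - - \frac{15}{2} = 4 + \frac{15}{2} = \frac{23}{2}$)
$P{\left(Z,X \right)} = \frac{3}{-6 + \frac{-291 + Z}{X + Z}}$ ($P{\left(Z,X \right)} = \frac{3}{-6 + \frac{Z - 291}{X + Z}} = \frac{3}{-6 + \frac{-291 + Z}{X + Z}}$)
$P{\left(981,J{\left(n{\left(-4,7 \right)} \right)} \right)} - 2923561 = \frac{3 \left(\left(-1\right) \frac{23}{2} - 981\right)}{291 + 5 \cdot 981 + 6 \cdot \frac{23}{2}} - 2923561 = \frac{3 \left(- \frac{23}{2} - 981\right)}{291 + 4905 + 69} - 2923561 = 3 \cdot \frac{1}{5265} \left(- \frac{1985}{2}\right) - 2923561 = - \frac{397}{702} - 2923561 = - \frac{2052340219}{702}$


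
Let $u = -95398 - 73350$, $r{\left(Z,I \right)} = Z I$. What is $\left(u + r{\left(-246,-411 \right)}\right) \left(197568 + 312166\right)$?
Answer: $-34479427228$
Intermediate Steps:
$r{\left(Z,I \right)} = I Z$
$u = -168748$
$\left(u + r{\left(-246,-411 \right)}\right) \left(197568 + 312166\right) = \left(-168748 - -101106\right) \left(197568 + 312166\right) = \left(-168748 + 101106\right) 509734 = \left(-67642\right) 509734 = -34479427228$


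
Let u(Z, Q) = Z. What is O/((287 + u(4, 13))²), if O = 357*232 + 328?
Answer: 83152/84681 ≈ 0.98194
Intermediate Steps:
O = 83152 (O = 82824 + 328 = 83152)
O/((287 + u(4, 13))²) = 83152/((287 + 4)²) = 83152/(291²) = 83152/84681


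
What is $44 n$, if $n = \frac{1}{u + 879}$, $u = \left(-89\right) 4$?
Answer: $\frac{44}{523} \approx 0.08413$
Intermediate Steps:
$u = -356$
$n = \frac{1}{523}$ ($n = \frac{1}{-356 + 879} = \frac{1}{523} \approx 0.001912$)
$44 n = 44 \cdot \frac{1}{523} = \frac{44}{523}$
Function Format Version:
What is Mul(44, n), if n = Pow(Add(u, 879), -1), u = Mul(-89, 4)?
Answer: Rational(44, 523) ≈ 0.084130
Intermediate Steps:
u = -356
n = Rational(1, 523) (n = Pow(Add(-356, 879), -1) = Pow(523, -1) = Rational(1, 523) ≈ 0.0019120)
Mul(44, n) = Mul(44, Rational(1, 523)) = Rational(44, 523)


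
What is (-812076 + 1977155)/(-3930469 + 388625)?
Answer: -1165079/3541844 ≈ -0.32895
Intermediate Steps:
(-812076 + 1977155)/(-3930469 + 388625) = 1165079/(-3541844) = 1165079*(-1/3541844) = -1165079/3541844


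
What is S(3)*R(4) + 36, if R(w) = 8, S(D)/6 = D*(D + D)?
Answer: 900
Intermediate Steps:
S(D) = 12*D² (S(D) = 6*(D*(D + D)) = 6*(D*(2*D)) = 6*(2*D²) = 12*D²)
S(3)*R(4) + 36 = (12*3²)*8 + 36 = (12*9)*8 + 36 = 108*8 + 36 = 864 + 36 = 900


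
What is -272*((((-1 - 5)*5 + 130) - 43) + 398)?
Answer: -123760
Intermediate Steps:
-272*((((-1 - 5)*5 + 130) - 43) + 398) = -272*(((-6*5 + 130) - 43) + 398) = -272*(((-30 + 130) - 43) + 398) = -272*((100 - 43) + 398) = -272*(57 + 398) = -272*455 = -123760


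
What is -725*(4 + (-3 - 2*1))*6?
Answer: 4350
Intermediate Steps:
-725*(4 + (-3 - 2*1))*6 = -725*(4 + (-3 - 2))*6 = -725*(4 - 5)*6 = -(-725)*6 = -725*(-6) = 4350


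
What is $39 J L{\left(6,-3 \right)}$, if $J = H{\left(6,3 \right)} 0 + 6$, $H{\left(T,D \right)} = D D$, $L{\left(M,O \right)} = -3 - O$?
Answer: $0$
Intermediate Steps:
$H{\left(T,D \right)} = D^{2}$
$J = 6$ ($J = 3^{2} \cdot 0 + 6 = 9 \cdot 0 + 6 = 0 + 6 = 6$)
$39 J L{\left(6,-3 \right)} = 39 \cdot 6 \left(-3 - -3\right) = 234 \left(-3 + 3\right) = 234 \cdot 0 = 0$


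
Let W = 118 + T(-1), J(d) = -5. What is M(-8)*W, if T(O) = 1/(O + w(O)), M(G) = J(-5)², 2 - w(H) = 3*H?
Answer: 11825/4 ≈ 2956.3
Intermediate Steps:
w(H) = 2 - 3*H
M(G) = 25 (M(G) = (-5)² = 25)
T(O) = 1/(2 - 2*O) (T(O) = 1/(O + (2 - 3*O)) = 1/(2 - 2*O))
W = 473/4 (W = 118 - 1/(-2 + 2*(-1)) = 118 - 1/(-2 - 2) = 118 - 1/(-4) = 118 - 1*(-¼) = 118 + ¼ = 473/4 ≈ 118.25)
M(-8)*W = 25*(473/4) = 11825/4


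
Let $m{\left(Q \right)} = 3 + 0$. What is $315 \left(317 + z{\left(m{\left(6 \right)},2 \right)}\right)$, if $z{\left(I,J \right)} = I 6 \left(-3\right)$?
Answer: $82845$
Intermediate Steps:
$m{\left(Q \right)} = 3$
$z{\left(I,J \right)} = - 18 I$ ($z{\left(I,J \right)} = 6 I \left(-3\right) = - 18 I$)
$315 \left(317 + z{\left(m{\left(6 \right)},2 \right)}\right) = 315 \left(317 - 54\right) = 315 \cdot 263 = 82845$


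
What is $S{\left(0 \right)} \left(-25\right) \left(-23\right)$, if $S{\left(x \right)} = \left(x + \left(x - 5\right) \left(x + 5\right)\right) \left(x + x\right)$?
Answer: $0$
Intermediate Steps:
$S{\left(x \right)} = 2 x \left(x + \left(-5 + x\right) \left(5 + x\right)\right)$ ($S{\left(x \right)} = \left(x + \left(-5 + x\right) \left(5 + x\right)\right) 2 x = 2 x \left(x + \left(-5 + x\right) \left(5 + x\right)\right)$)
$S{\left(0 \right)} \left(-25\right) \left(-23\right) = 2 \cdot 0 \left(-25 + 0 + 0^{2}\right) \left(-25\right) \left(-23\right) = 2 \cdot 0 \left(-25 + 0 + 0\right) \left(-25\right) \left(-23\right) = 2 \cdot 0 \left(-25\right) \left(-25\right) \left(-23\right) = 0 \left(-25\right) \left(-23\right) = 0 \left(-23\right) = 0$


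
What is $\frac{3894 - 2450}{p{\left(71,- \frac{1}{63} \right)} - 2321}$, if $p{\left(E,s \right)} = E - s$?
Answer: $- \frac{90972}{141749} \approx -0.64178$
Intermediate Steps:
$\frac{3894 - 2450}{p{\left(71,- \frac{1}{63} \right)} - 2321} = \frac{3894 - 2450}{\left(71 - - \frac{1}{63}\right) - 2321} = \frac{1444}{\left(71 - \left(-1\right) \frac{1}{63}\right) - 2321} = \frac{1444}{\left(71 - - \frac{1}{63}\right) - 2321} = \frac{1444}{\left(71 + \frac{1}{63}\right) - 2321} = \frac{1444}{\frac{4474}{63} - 2321} = \frac{1444}{- \frac{141749}{63}} = 1444 \left(- \frac{63}{141749}\right) = - \frac{90972}{141749}$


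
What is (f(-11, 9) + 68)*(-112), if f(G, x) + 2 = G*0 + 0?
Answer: -7392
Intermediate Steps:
f(G, x) = -2 (f(G, x) = -2 + (G*0 + 0) = -2 + (0 + 0) = -2 + 0 = -2)
(f(-11, 9) + 68)*(-112) = (-2 + 68)*(-112) = 66*(-112) = -7392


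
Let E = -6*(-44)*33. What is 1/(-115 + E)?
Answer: 1/8597 ≈ 0.00011632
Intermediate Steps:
E = 8712 (E = 264*33 = 8712)
1/(-115 + E) = 1/(-115 + 8712) = 1/8597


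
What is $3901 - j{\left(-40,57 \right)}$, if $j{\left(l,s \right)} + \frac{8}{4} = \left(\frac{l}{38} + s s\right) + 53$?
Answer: $\frac{11439}{19} \approx 602.05$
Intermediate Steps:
$j{\left(l,s \right)} = 51 + s^{2} + \frac{l}{38}$ ($j{\left(l,s \right)} = -2 + \left(\left(\frac{l}{38} + s s\right) + 53\right) = -2 + \left(\left(\frac{l}{38} + s^{2}\right) + 53\right) = -2 + \left(\left(s^{2} + \frac{l}{38}\right) + 53\right) = -2 + \left(53 + s^{2} + \frac{l}{38}\right) = 51 + s^{2} + \frac{l}{38}$)
$3901 - j{\left(-40,57 \right)} = 3901 - \left(51 + 57^{2} + \frac{1}{38} \left(-40\right)\right) = 3901 - \left(51 + 3249 - \frac{20}{19}\right) = 3901 - \frac{62680}{19} = \frac{11439}{19}$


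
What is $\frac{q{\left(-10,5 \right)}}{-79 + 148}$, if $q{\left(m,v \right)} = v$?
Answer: $\frac{5}{69} \approx 0.072464$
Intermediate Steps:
$\frac{q{\left(-10,5 \right)}}{-79 + 148} = \frac{1}{-79 + 148} \cdot 5 = \frac{1}{69} \cdot 5 = \frac{5}{69}$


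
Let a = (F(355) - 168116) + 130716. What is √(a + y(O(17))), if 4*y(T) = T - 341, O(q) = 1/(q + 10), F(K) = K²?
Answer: √28686882/18 ≈ 297.56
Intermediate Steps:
O(q) = 1/(10 + q)
y(T) = -341/4 + T/4 (y(T) = (T - 341)/4 = (-341 + T)/4 = -341/4 + T/4)
a = 88625 (a = (355² - 168116) + 130716 = (126025 - 168116) + 130716 = -42091 + 130716 = 88625)
√(a + y(O(17))) = √(88625 + (-341/4 + 1/(4*(10 + 17)))) = √(88625 + (-341/4 + (¼)/27)) = √(88625 + (-341/4 + (¼)*(1/27))) = √(88625 + (-341/4 + 1/108)) = √(88625 - 4603/54) = √(4781147/54) = √28686882/18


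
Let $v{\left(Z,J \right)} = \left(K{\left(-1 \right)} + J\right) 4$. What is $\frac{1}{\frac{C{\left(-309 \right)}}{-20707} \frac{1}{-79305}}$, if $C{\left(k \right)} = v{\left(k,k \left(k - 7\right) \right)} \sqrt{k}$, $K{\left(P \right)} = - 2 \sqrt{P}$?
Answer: $\frac{109477909 i \sqrt{309} \left(-48822 - i\right)}{392815250488} \approx 0.0048991 - 239.18 i$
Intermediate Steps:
$v{\left(Z,J \right)} = - 8 i + 4 J$ ($v{\left(Z,J \right)} = \left(- 2 \sqrt{-1} + J\right) 4 = \left(- 2 i + J\right) 4 = \left(J - 2 i\right) 4 = - 8 i + 4 J$)
$C{\left(k \right)} = \sqrt{k} \left(- 8 i + 4 k \left(-7 + k\right)\right)$ ($C{\left(k \right)} = \left(- 8 i + 4 k \left(k - 7\right)\right) \sqrt{k} = \left(- 8 i + 4 k \left(-7 + k\right)\right) \sqrt{k} = \sqrt{k} \left(- 8 i + 4 k \left(-7 + k\right)\right)$)
$\frac{1}{\frac{C{\left(-309 \right)}}{-20707} \frac{1}{-79305}} = \frac{1}{\frac{4 \sqrt{-309} \left(- 2 i - 309 \left(-7 - 309\right)\right)}{-20707} \frac{1}{-79305}} = \frac{1}{4 i \sqrt{309} \left(- 2 i - -97644\right) \left(- \frac{1}{20707}\right) \left(- \frac{1}{79305}\right)} = \frac{1}{4 i \sqrt{309} \left(- 2 i + 97644\right) \left(- \frac{1}{20707}\right) \left(- \frac{1}{79305}\right)} = \frac{1}{4 i \sqrt{309} \left(97644 - 2 i\right) \left(- \frac{1}{20707}\right) \left(- \frac{1}{79305}\right)} = \frac{1}{- \frac{4 i \sqrt{309} \left(97644 - 2 i\right)}{20707} \left(- \frac{1}{79305}\right)} = \frac{1}{\frac{4}{1642168635} i \sqrt{309} \left(97644 - 2 i\right)} = - \frac{109477909 i \sqrt{309} \left(97644 + 2 i\right)}{785630500976}$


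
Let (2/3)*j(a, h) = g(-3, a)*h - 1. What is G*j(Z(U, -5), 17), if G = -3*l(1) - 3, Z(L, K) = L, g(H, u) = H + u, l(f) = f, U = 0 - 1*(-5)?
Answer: -297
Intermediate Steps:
U = 5 (U = 0 + 5 = 5)
j(a, h) = -3/2 + 3*h*(-3 + a)/2 (j(a, h) = 3*((-3 + a)*h - 1)/2 = 3*(h*(-3 + a) - 1)/2 = 3*(-1 + h*(-3 + a))/2 = -3/2 + 3*h*(-3 + a)/2)
G = -6 (G = -3*1 - 3 = -3 - 3 = -6)
G*j(Z(U, -5), 17) = -6*(-3/2 + (3/2)*17*(-3 + 5)) = -6*(-3/2 + (3/2)*17*2) = -6*(-3/2 + 51) = -6*99/2 = -297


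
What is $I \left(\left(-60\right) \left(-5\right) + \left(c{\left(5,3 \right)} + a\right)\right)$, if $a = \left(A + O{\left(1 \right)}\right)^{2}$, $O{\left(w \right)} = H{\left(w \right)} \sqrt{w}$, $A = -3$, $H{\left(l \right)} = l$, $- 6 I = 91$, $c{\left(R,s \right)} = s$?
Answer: $- \frac{27937}{6} \approx -4656.2$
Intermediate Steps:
$I = - \frac{91}{6}$ ($I = \left(- \frac{1}{6}\right) 91 = - \frac{91}{6} \approx -15.167$)
$O{\left(w \right)} = w^{\frac{3}{2}}$ ($O{\left(w \right)} = w \sqrt{w} = w^{\frac{3}{2}}$)
$a = 4$ ($a = \left(-3 + 1^{\frac{3}{2}}\right)^{2} = \left(-3 + 1\right)^{2} = \left(-2\right)^{2} = 4$)
$I \left(\left(-60\right) \left(-5\right) + \left(c{\left(5,3 \right)} + a\right)\right) = - \frac{91 \left(\left(-60\right) \left(-5\right) + \left(3 + 4\right)\right)}{6} = - \frac{91 \left(300 + 7\right)}{6} = \left(- \frac{91}{6}\right) 307 = - \frac{27937}{6}$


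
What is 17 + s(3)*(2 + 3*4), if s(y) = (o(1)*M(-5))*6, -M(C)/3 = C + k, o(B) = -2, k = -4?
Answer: -4519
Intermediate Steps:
M(C) = 12 - 3*C (M(C) = -3*(C - 4) = -3*(-4 + C) = 12 - 3*C)
s(y) = -324 (s(y) = -2*(12 - 3*(-5))*6 = -2*(12 + 15)*6 = -2*27*6 = -54*6 = -324)
17 + s(3)*(2 + 3*4) = 17 - 324*(2 + 3*4) = 17 - 324*(2 + 12) = 17 - 324*14 = 17 - 4536 = -4519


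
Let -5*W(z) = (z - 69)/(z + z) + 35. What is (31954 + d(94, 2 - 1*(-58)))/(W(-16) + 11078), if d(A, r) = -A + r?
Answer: 3584/1243 ≈ 2.8833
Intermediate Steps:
d(A, r) = r - A
W(z) = -7 - (-69 + z)/(10*z) (W(z) = -((z - 69)/(z + z) + 35)/5 = -((-69 + z)/((2*z)) + 35)/5 = -((-69 + z)*(1/(2*z)) + 35)/5 = -((-69 + z)/(2*z) + 35)/5 = -(35 + (-69 + z)/(2*z))/5 = -7 - (-69 + z)/(10*z))
(31954 + d(94, 2 - 1*(-58)))/(W(-16) + 11078) = (31954 + ((2 - 1*(-58)) - 1*94))/((⅒)*(69 - 71*(-16))/(-16) + 11078) = (31954 + ((2 + 58) - 94))/((⅒)*(-1/16)*(69 + 1136) + 11078) = (31954 + (60 - 94))/((⅒)*(-1/16)*1205 + 11078) = (31954 - 34)/(-241/32 + 11078) = 31920/(354255/32) = 31920*(32/354255) = 3584/1243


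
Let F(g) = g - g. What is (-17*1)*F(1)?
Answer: 0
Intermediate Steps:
F(g) = 0
(-17*1)*F(1) = -17*1*0 = -17*0 = 0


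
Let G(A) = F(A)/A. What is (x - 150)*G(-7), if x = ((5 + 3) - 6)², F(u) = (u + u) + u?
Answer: -438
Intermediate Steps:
F(u) = 3*u (F(u) = 2*u + u = 3*u)
x = 4 (x = (8 - 6)² = 2² = 4)
G(A) = 3 (G(A) = (3*A)/A = 3)
(x - 150)*G(-7) = (4 - 150)*3 = -146*3 = -438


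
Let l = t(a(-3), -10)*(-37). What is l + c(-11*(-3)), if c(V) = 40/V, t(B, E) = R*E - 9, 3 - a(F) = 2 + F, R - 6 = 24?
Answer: 377329/33 ≈ 11434.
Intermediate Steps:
R = 30 (R = 6 + 24 = 30)
a(F) = 1 - F (a(F) = 3 - (2 + F) = 3 + (-2 - F) = 1 - F)
t(B, E) = -9 + 30*E (t(B, E) = 30*E - 9 = -9 + 30*E)
l = 11433 (l = (-9 + 30*(-10))*(-37) = (-9 - 300)*(-37) = -309*(-37) = 11433)
l + c(-11*(-3)) = 11433 + 40/((-11*(-3))) = 11433 + 40/33 = 377329/33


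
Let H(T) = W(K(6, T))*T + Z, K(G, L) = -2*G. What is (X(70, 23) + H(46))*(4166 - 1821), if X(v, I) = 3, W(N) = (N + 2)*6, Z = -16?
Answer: -6502685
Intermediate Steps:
W(N) = 12 + 6*N (W(N) = (2 + N)*6 = 12 + 6*N)
H(T) = -16 - 60*T (H(T) = (12 + 6*(-2*6))*T - 16 = (12 + 6*(-12))*T - 16 = (12 - 72)*T - 16 = -60*T - 16 = -16 - 60*T)
(X(70, 23) + H(46))*(4166 - 1821) = (3 + (-16 - 60*46))*(4166 - 1821) = (3 + (-16 - 2760))*2345 = (3 - 2776)*2345 = -2773*2345 = -6502685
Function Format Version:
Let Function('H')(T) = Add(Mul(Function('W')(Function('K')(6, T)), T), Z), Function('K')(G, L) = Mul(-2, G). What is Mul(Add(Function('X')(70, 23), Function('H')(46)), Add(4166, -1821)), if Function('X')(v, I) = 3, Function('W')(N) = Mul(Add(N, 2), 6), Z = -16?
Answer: -6502685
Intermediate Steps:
Function('W')(N) = Add(12, Mul(6, N)) (Function('W')(N) = Mul(Add(2, N), 6) = Add(12, Mul(6, N)))
Function('H')(T) = Add(-16, Mul(-60, T)) (Function('H')(T) = Add(Mul(Add(12, Mul(6, Mul(-2, 6))), T), -16) = Add(Mul(Add(12, Mul(6, -12)), T), -16) = Add(Mul(Add(12, -72), T), -16) = Add(Mul(-60, T), -16) = Add(-16, Mul(-60, T)))
Mul(Add(Function('X')(70, 23), Function('H')(46)), Add(4166, -1821)) = Mul(Add(3, Add(-16, Mul(-60, 46))), Add(4166, -1821)) = Mul(Add(3, Add(-16, -2760)), 2345) = Mul(Add(3, -2776), 2345) = Mul(-2773, 2345) = -6502685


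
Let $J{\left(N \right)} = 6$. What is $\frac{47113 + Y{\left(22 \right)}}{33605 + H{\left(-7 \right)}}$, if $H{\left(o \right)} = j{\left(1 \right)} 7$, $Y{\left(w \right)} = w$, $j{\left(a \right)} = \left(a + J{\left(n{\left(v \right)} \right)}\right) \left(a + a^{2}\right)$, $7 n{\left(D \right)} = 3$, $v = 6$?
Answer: $\frac{47135}{33703} \approx 1.3985$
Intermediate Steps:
$n{\left(D \right)} = \frac{3}{7}$ ($n{\left(D \right)} = \frac{1}{7} \cdot 3 = \frac{3}{7}$)
$j{\left(a \right)} = \left(6 + a\right) \left(a + a^{2}\right)$ ($j{\left(a \right)} = \left(a + 6\right) \left(a + a^{2}\right) = \left(6 + a\right) \left(a + a^{2}\right)$)
$H{\left(o \right)} = 98$ ($H{\left(o \right)} = 1 \left(6 + 1^{2} + 7 \cdot 1\right) 7 = 1 \left(6 + 1 + 7\right) 7 = 1 \cdot 14 \cdot 7 = 14 \cdot 7 = 98$)
$\frac{47113 + Y{\left(22 \right)}}{33605 + H{\left(-7 \right)}} = \frac{47113 + 22}{33605 + 98} = \frac{47135}{33703}$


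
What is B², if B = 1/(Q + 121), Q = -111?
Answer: 1/100 ≈ 0.010000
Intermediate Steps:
B = ⅒ (B = 1/(-111 + 121) = 1/10 = ⅒ ≈ 0.10000)
B² = (⅒)² = 1/100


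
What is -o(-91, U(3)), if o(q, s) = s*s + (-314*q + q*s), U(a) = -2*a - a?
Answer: -29474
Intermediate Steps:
U(a) = -3*a
o(q, s) = s**2 - 314*q + q*s (o(q, s) = s**2 + (-314*q + q*s) = s**2 - 314*q + q*s)
-o(-91, U(3)) = -((-3*3)**2 - 314*(-91) - (-273)*3) = -((-9)**2 + 28574 - 91*(-9)) = -(81 + 28574 + 819) = -1*29474 = -29474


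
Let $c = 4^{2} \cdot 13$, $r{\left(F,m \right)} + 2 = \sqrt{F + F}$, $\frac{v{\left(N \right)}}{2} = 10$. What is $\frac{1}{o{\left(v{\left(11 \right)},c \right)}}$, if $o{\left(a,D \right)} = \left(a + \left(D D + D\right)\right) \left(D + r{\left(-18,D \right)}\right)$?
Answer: $\frac{103}{923596112} - \frac{3 i}{923596112} \approx 1.1152 \cdot 10^{-7} - 3.2482 \cdot 10^{-9} i$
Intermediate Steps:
$v{\left(N \right)} = 20$ ($v{\left(N \right)} = 2 \cdot 10 = 20$)
$r{\left(F,m \right)} = -2 + \sqrt{2} \sqrt{F}$ ($r{\left(F,m \right)} = -2 + \sqrt{F + F} = -2 + \sqrt{2 F} = -2 + \sqrt{2} \sqrt{F}$)
$c = 208$ ($c = 16 \cdot 13 = 208$)
$o{\left(a,D \right)} = \left(-2 + D + 6 i\right) \left(D + a + D^{2}\right)$ ($o{\left(a,D \right)} = \left(a + \left(D D + D\right)\right) \left(D - \left(2 - \sqrt{2} \sqrt{-18}\right)\right) = \left(a + \left(D^{2} + D\right)\right) \left(D - \left(2 - \sqrt{2} \cdot 3 i \sqrt{2}\right)\right) = \left(a + \left(D + D^{2}\right)\right) \left(D - \left(2 - 6 i\right)\right) = \left(D + a + D^{2}\right) \left(-2 + D + 6 i\right) = \left(-2 + D + 6 i\right) \left(D + a + D^{2}\right)$)
$\frac{1}{o{\left(v{\left(11 \right)},c \right)}} = \frac{1}{208^{3} + 208 \cdot 20 + 208 \left(-2 + 6 i\right) + 20 \left(-2 + 6 i\right) + 208^{2} \left(-1 + 6 i\right)} = \frac{1}{8998912 + 4160 - \left(416 - 1248 i\right) - \left(40 - 120 i\right) + 43264 \left(-1 + 6 i\right)} = \frac{1}{8998912 + 4160 - \left(416 - 1248 i\right) - \left(40 - 120 i\right) - \left(43264 - 259584 i\right)} = \frac{1}{8959352 + 260952 i} = \frac{8959352 - 260952 i}{80338084206208}$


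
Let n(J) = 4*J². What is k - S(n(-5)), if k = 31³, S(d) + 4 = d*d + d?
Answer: 19695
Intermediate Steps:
S(d) = -4 + d + d² (S(d) = -4 + (d*d + d) = -4 + (d² + d) = -4 + (d + d²) = -4 + d + d²)
k = 29791
k - S(n(-5)) = 29791 - (-4 + 4*(-5)² + (4*(-5)²)²) = 29791 - (-4 + 4*25 + (4*25)²) = 29791 - (-4 + 100 + 100²) = 29791 - (-4 + 100 + 10000) = 29791 - 1*10096 = 29791 - 10096 = 19695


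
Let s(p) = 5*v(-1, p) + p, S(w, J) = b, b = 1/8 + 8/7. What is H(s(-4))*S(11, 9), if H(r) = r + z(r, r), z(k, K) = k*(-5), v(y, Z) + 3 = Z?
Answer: 2769/14 ≈ 197.79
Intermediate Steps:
v(y, Z) = -3 + Z
z(k, K) = -5*k
b = 71/56 (b = 1*(1/8) + 8*(1/7) = 1/8 + 8/7 = 71/56 ≈ 1.2679)
S(w, J) = 71/56
s(p) = -15 + 6*p (s(p) = 5*(-3 + p) + p = (-15 + 5*p) + p = -15 + 6*p)
H(r) = -4*r (H(r) = r - 5*r = -4*r)
H(s(-4))*S(11, 9) = -4*(-15 + 6*(-4))*(71/56) = -4*(-15 - 24)*(71/56) = -4*(-39)*(71/56) = 156*(71/56) = 2769/14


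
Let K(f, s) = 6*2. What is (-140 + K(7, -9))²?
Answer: 16384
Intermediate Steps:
K(f, s) = 12
(-140 + K(7, -9))² = (-140 + 12)² = (-128)² = 16384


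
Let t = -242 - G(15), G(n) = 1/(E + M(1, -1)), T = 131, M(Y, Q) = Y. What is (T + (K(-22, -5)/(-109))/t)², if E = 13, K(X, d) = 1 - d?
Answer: 2341748402308225/136457098801 ≈ 17161.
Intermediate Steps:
G(n) = 1/14 (G(n) = 1/(13 + 1) = 1/14)
t = -3389/14 (t = -242 - 1*1/14 = -242 - 1/14 = -3389/14 ≈ -242.07)
(T + (K(-22, -5)/(-109))/t)² = (131 + ((1 - 1*(-5))/(-109))/(-3389/14))² = (131 + ((1 + 5)*(-1/109))*(-14/3389))² = (131 + (6*(-1/109))*(-14/3389))² = (131 - 6/109*(-14/3389))² = (131 + 84/369401)² = (48391615/369401)² = 2341748402308225/136457098801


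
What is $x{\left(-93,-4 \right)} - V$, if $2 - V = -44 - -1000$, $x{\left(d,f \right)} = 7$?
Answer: $961$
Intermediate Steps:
$V = -954$ ($V = 2 - \left(-44 - -1000\right) = 2 - \left(-44 + 1000\right) = 2 - 956 = -954$)
$x{\left(-93,-4 \right)} - V = 7 - -954 = 7 + 954 = 961$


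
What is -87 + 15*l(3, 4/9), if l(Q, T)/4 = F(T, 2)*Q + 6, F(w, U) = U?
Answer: 633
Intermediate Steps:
l(Q, T) = 24 + 8*Q (l(Q, T) = 4*(2*Q + 6) = 4*(6 + 2*Q) = 24 + 8*Q)
-87 + 15*l(3, 4/9) = -87 + 15*(24 + 8*3) = -87 + 15*(24 + 24) = -87 + 15*48 = -87 + 720 = 633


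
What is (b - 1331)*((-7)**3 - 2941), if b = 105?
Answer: 4026184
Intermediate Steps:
(b - 1331)*((-7)**3 - 2941) = (105 - 1331)*((-7)**3 - 2941) = -1226*(-343 - 2941) = -1226*(-3284) = 4026184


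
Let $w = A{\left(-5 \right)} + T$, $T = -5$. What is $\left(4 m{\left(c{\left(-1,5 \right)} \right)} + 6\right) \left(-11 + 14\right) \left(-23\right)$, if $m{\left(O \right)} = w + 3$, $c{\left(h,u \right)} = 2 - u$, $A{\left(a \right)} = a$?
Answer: $1518$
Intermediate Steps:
$w = -10$ ($w = -5 - 5 = -10$)
$m{\left(O \right)} = -7$ ($m{\left(O \right)} = -10 + 3 = -7$)
$\left(4 m{\left(c{\left(-1,5 \right)} \right)} + 6\right) \left(-11 + 14\right) \left(-23\right) = \left(4 \left(-7\right) + 6\right) \left(-11 + 14\right) \left(-23\right) = \left(-28 + 6\right) 3 \left(-23\right) = \left(-22\right) 3 \left(-23\right) = \left(-66\right) \left(-23\right) = 1518$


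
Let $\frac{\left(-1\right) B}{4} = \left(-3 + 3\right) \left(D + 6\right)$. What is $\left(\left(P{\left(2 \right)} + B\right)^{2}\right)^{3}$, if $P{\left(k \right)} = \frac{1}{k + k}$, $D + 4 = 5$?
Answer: $\frac{1}{4096} \approx 0.00024414$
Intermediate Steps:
$D = 1$ ($D = -4 + 5 = 1$)
$P{\left(k \right)} = \frac{1}{2 k}$
$B = 0$ ($B = - 4 \left(-3 + 3\right) \left(1 + 6\right) = - 4 \cdot 0 \cdot 7 = \left(-4\right) 0 = 0$)
$\left(\left(P{\left(2 \right)} + B\right)^{2}\right)^{3} = \left(\left(\frac{1}{2 \cdot 2} + 0\right)^{2}\right)^{3} = \left(\left(\frac{1}{2} \cdot \frac{1}{2} + 0\right)^{2}\right)^{3} = \left(\left(\frac{1}{4} + 0\right)^{2}\right)^{3} = \left(\left(\frac{1}{4}\right)^{2}\right)^{3} = \left(\frac{1}{16}\right)^{3} = \frac{1}{4096}$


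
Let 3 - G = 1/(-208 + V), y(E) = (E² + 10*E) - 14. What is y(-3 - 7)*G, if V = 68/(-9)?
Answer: -40803/970 ≈ -42.065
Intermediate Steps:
V = -68/9 (V = 68*(-⅑) = -68/9 ≈ -7.5556)
y(E) = -14 + E² + 10*E
G = 5829/1940 (G = 3 - 1/(-208 - 68/9) = 3 - 1/(-1940/9) = 3 - 1*(-9/1940) = 3 + 9/1940 = 5829/1940 ≈ 3.0046)
y(-3 - 7)*G = (-14 + (-3 - 7)² + 10*(-3 - 7))*(5829/1940) = (-14 + (-10)² + 10*(-10))*(5829/1940) = (-14 + 100 - 100)*(5829/1940) = -14*5829/1940 = -40803/970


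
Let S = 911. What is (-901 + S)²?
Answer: 100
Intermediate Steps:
(-901 + S)² = (-901 + 911)² = 10² = 100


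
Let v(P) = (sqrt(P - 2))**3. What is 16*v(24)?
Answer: 352*sqrt(22) ≈ 1651.0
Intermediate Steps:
v(P) = (-2 + P)**(3/2) (v(P) = (sqrt(-2 + P))**3 = (-2 + P)**(3/2))
16*v(24) = 16*(-2 + 24)**(3/2) = 16*22**(3/2) = 16*(22*sqrt(22)) = 352*sqrt(22)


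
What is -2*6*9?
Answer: -108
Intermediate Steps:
-2*6*9 = -12*9 = -108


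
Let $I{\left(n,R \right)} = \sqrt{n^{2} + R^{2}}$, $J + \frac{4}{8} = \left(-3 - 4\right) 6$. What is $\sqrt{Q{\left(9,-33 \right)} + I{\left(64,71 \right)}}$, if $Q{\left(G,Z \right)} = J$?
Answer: $\frac{\sqrt{-170 + 4 \sqrt{9137}}}{2} \approx 7.2861$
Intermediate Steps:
$J = - \frac{85}{2}$ ($J = - \frac{1}{2} + \left(-3 - 4\right) 6 = - \frac{1}{2} - 42 = - \frac{85}{2} \approx -42.5$)
$Q{\left(G,Z \right)} = - \frac{85}{2}$
$I{\left(n,R \right)} = \sqrt{R^{2} + n^{2}}$
$\sqrt{Q{\left(9,-33 \right)} + I{\left(64,71 \right)}} = \sqrt{- \frac{85}{2} + \sqrt{71^{2} + 64^{2}}} = \sqrt{- \frac{85}{2} + \sqrt{5041 + 4096}} = \sqrt{- \frac{85}{2} + \sqrt{9137}}$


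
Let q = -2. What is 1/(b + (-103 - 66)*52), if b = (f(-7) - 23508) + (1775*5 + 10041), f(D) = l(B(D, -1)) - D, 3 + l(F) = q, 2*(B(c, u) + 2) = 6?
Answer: -1/13378 ≈ -7.4750e-5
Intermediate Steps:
B(c, u) = 1 (B(c, u) = -2 + (½)*6 = -2 + 3 = 1)
l(F) = -5 (l(F) = -3 - 2 = -5)
f(D) = -5 - D
b = -4590 (b = ((-5 - 1*(-7)) - 23508) + (1775*5 + 10041) = ((-5 + 7) - 23508) + (8875 + 10041) = (2 - 23508) + 18916 = -23506 + 18916 = -4590)
1/(b + (-103 - 66)*52) = 1/(-4590 + (-103 - 66)*52) = 1/(-4590 - 169*52) = 1/(-4590 - 8788) = 1/(-13378) = -1/13378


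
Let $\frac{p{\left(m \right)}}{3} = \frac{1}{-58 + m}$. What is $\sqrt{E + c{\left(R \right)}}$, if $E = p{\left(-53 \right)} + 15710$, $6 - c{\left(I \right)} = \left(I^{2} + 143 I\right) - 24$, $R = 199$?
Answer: $\frac{i \sqrt{71623379}}{37} \approx 228.73 i$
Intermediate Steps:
$p{\left(m \right)} = \frac{3}{-58 + m}$
$c{\left(I \right)} = 30 - I^{2} - 143 I$ ($c{\left(I \right)} = 6 - \left(\left(I^{2} + 143 I\right) - 24\right) = 6 - \left(-24 + I^{2} + 143 I\right) = 30 - I^{2} - 143 I$)
$E = \frac{581269}{37}$ ($E = \frac{3}{-58 - 53} + 15710 = \frac{3}{-111} + 15710 = 3 \left(- \frac{1}{111}\right) + 15710 = - \frac{1}{37} + 15710 = \frac{581269}{37} \approx 15710.0$)
$\sqrt{E + c{\left(R \right)}} = \sqrt{\frac{581269}{37} - 68028} = \sqrt{- \frac{1935767}{37}} = \frac{i \sqrt{71623379}}{37}$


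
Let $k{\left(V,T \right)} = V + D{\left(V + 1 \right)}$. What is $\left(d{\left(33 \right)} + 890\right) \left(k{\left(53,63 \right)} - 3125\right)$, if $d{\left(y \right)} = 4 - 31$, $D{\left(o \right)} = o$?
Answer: $-2604534$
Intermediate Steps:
$k{\left(V,T \right)} = 1 + 2 V$ ($k{\left(V,T \right)} = V + \left(V + 1\right) = V + \left(1 + V\right) = 1 + 2 V$)
$d{\left(y \right)} = -27$
$\left(d{\left(33 \right)} + 890\right) \left(k{\left(53,63 \right)} - 3125\right) = \left(-27 + 890\right) \left(\left(1 + 2 \cdot 53\right) - 3125\right) = 863 \left(\left(1 + 106\right) - 3125\right) = 863 \left(107 - 3125\right) = 863 \left(-3018\right) = -2604534$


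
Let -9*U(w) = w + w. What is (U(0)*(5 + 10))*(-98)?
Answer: 0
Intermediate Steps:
U(w) = -2*w/9 (U(w) = -(w + w)/9 = -2*w/9)
(U(0)*(5 + 10))*(-98) = ((-2/9*0)*(5 + 10))*(-98) = (0*15)*(-98) = 0*(-98) = 0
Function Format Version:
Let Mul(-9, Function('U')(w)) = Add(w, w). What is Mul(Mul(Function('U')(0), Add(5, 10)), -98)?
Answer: 0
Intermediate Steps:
Function('U')(w) = Mul(Rational(-2, 9), w) (Function('U')(w) = Mul(Rational(-1, 9), Add(w, w)) = Mul(Rational(-1, 9), Mul(2, w)) = Mul(Rational(-2, 9), w))
Mul(Mul(Function('U')(0), Add(5, 10)), -98) = Mul(Mul(Mul(Rational(-2, 9), 0), Add(5, 10)), -98) = Mul(Mul(0, 15), -98) = Mul(0, -98) = 0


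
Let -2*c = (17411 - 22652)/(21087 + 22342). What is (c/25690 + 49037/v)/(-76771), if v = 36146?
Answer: -54710234777963/3096003019354751660 ≈ -1.7671e-5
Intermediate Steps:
c = 5241/86858 (c = -(17411 - 22652)/(2*(21087 + 22342)) = -(-5241)/(2*43429) = -1/2*(-5241/43429) = 5241/86858 ≈ 0.060340)
(c/25690 + 49037/v)/(-76771) = ((5241/86858)/25690 + 49037/36146)/(-76771) = ((5241/86858)*(1/25690) + 49037*(1/36146))*(-1/76771) = (5241/2231382020 + 49037/36146)*(-1/76771) = (54710234777963/40327767247460)*(-1/76771) = -54710234777963/3096003019354751660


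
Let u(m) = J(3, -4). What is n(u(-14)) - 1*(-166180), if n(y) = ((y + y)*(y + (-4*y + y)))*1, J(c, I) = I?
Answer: 166116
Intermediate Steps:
u(m) = -4
n(y) = -4*y**2 (n(y) = ((2*y)*(y - 3*y))*1 = ((2*y)*(-2*y))*1 = -4*y**2*1 = -4*y**2)
n(u(-14)) - 1*(-166180) = -4*(-4)**2 - 1*(-166180) = -4*16 + 166180 = -64 + 166180 = 166116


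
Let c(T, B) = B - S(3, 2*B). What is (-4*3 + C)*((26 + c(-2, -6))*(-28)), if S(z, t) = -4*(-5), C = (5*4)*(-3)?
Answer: 0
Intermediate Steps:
C = -60 (C = 20*(-3) = -60)
S(z, t) = 20
c(T, B) = -20 + B (c(T, B) = B - 1*20 = B - 20 = -20 + B)
(-4*3 + C)*((26 + c(-2, -6))*(-28)) = (-4*3 - 60)*((26 + (-20 - 6))*(-28)) = (-12 - 60)*((26 - 26)*(-28)) = -0*(-28) = -72*0 = 0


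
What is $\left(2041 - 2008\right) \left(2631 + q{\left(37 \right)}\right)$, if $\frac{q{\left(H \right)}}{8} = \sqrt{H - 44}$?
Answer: $86823 + 264 i \sqrt{7} \approx 86823.0 + 698.48 i$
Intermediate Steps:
$q{\left(H \right)} = 8 \sqrt{-44 + H}$ ($q{\left(H \right)} = 8 \sqrt{H - 44} = 8 \sqrt{-44 + H}$)
$\left(2041 - 2008\right) \left(2631 + q{\left(37 \right)}\right) = \left(2041 - 2008\right) \left(2631 + 8 \sqrt{-44 + 37}\right) = 33 \left(2631 + 8 \sqrt{-7}\right) = 33 \left(2631 + 8 i \sqrt{7}\right) = 86823 + 264 i \sqrt{7}$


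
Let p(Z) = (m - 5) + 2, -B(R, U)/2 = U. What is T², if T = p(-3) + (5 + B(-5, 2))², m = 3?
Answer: 1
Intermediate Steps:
B(R, U) = -2*U
p(Z) = 0 (p(Z) = (3 - 5) + 2 = -2 + 2 = 0)
T = 1 (T = 0 + (5 - 2*2)² = 0 + (5 - 4)² = 0 + 1² = 0 + 1 = 1)
T² = 1² = 1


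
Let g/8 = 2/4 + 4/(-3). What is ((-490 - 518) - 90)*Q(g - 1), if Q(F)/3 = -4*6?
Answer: 79056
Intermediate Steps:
g = -20/3 (g = 8*(2/4 + 4/(-3)) = 8*(2*(1/4) + 4*(-1/3)) = 8*(1/2 - 4/3) = 8*(-5/6) = -20/3 ≈ -6.6667)
Q(F) = -72 (Q(F) = 3*(-4*6) = 3*(-24) = -72)
((-490 - 518) - 90)*Q(g - 1) = ((-490 - 518) - 90)*(-72) = (-1008 - 90)*(-72) = -1098*(-72) = 79056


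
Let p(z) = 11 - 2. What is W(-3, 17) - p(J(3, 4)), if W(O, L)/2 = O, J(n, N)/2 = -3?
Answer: -15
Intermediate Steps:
J(n, N) = -6 (J(n, N) = 2*(-3) = -6)
p(z) = 9
W(O, L) = 2*O
W(-3, 17) - p(J(3, 4)) = 2*(-3) - 1*9 = -6 - 9 = -15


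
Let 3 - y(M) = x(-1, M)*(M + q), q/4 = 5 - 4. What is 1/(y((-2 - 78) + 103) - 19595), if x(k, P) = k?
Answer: -1/19565 ≈ -5.1112e-5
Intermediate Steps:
q = 4 (q = 4*(5 - 4) = 4*1 = 4)
y(M) = 7 + M (y(M) = 3 - (-1)*(M + 4) = 3 - (-1)*(4 + M) = 3 - (-4 - M) = 3 + (4 + M) = 7 + M)
1/(y((-2 - 78) + 103) - 19595) = 1/((7 + ((-2 - 78) + 103)) - 19595) = 1/((7 + (-80 + 103)) - 19595) = 1/((7 + 23) - 19595) = 1/(30 - 19595) = 1/(-19565) = -1/19565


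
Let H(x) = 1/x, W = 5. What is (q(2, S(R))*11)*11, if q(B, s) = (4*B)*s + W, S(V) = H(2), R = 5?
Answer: 1089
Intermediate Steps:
H(x) = 1/x
S(V) = 1/2
q(B, s) = 5 + 4*B*s (q(B, s) = (4*B)*s + 5 = 4*B*s + 5 = 5 + 4*B*s)
(q(2, S(R))*11)*11 = ((5 + 4*2*(1/2))*11)*11 = ((5 + 4)*11)*11 = (9*11)*11 = 99*11 = 1089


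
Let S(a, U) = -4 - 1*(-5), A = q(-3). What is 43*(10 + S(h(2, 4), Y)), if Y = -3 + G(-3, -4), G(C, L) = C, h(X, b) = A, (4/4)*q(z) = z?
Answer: 473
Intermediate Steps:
q(z) = z
A = -3
h(X, b) = -3
Y = -6 (Y = -3 - 3 = -6)
S(a, U) = 1 (S(a, U) = -4 + 5 = 1)
43*(10 + S(h(2, 4), Y)) = 43*(10 + 1) = 43*11 = 473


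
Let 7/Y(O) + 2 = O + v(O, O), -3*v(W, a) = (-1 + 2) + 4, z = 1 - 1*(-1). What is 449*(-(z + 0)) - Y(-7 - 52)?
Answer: -168803/188 ≈ -897.89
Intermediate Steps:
z = 2 (z = 1 + 1 = 2)
v(W, a) = -5/3 (v(W, a) = -((-1 + 2) + 4)/3 = -(1 + 4)/3 = -⅓*5 = -5/3)
Y(O) = 7/(-11/3 + O) (Y(O) = 7/(-2 + (O - 5/3)) = 7/(-2 + (-5/3 + O)) = 7/(-11/3 + O))
449*(-(z + 0)) - Y(-7 - 52) = 449*(-(2 + 0)) - 21/(-11 + 3*(-7 - 52)) = 449*(-1*2) - 21/(-11 + 3*(-59)) = 449*(-2) - 21/(-11 - 177) = -898 - 21/(-188) = -898 - 21*(-1)/188 = -898 - 1*(-21/188) = -898 + 21/188 = -168803/188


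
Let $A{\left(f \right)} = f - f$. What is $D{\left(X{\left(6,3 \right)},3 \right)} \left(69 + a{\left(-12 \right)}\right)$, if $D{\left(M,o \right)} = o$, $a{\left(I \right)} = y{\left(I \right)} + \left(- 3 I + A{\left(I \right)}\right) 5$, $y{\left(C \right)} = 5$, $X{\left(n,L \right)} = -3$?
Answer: $762$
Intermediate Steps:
$A{\left(f \right)} = 0$
$a{\left(I \right)} = 5 - 15 I$ ($a{\left(I \right)} = 5 + \left(- 3 I + 0\right) 5 = 5 + - 3 I 5 = 5 - 15 I$)
$D{\left(X{\left(6,3 \right)},3 \right)} \left(69 + a{\left(-12 \right)}\right) = 3 \left(69 + \left(5 - -180\right)\right) = 3 \left(69 + \left(5 + 180\right)\right) = 3 \left(69 + 185\right) = 3 \cdot 254 = 762$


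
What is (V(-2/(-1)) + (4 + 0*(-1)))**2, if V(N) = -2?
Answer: 4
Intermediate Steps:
(V(-2/(-1)) + (4 + 0*(-1)))**2 = (-2 + (4 + 0*(-1)))**2 = (-2 + (4 + 0))**2 = (-2 + 4)**2 = 2**2 = 4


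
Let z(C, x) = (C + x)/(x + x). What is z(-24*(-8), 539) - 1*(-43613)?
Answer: 47015545/1078 ≈ 43614.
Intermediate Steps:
z(C, x) = (C + x)/(2*x) (z(C, x) = (C + x)/((2*x)) = (C + x)*(1/(2*x)) = (C + x)/(2*x))
z(-24*(-8), 539) - 1*(-43613) = (½)*(-24*(-8) + 539)/539 - 1*(-43613) = (½)*(1/539)*(192 + 539) + 43613 = (½)*(1/539)*731 + 43613 = 731/1078 + 43613 = 47015545/1078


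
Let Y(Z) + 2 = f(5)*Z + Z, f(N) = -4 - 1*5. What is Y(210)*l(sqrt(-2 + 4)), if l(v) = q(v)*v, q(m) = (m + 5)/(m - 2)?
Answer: 11774 + 10092*sqrt(2) ≈ 26046.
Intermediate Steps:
f(N) = -9 (f(N) = -4 - 5 = -9)
q(m) = (5 + m)/(-2 + m)
Y(Z) = -2 - 8*Z (Y(Z) = -2 + (-9*Z + Z) = -2 - 8*Z)
l(v) = v*(5 + v)/(-2 + v) (l(v) = ((5 + v)/(-2 + v))*v = v*(5 + v)/(-2 + v))
Y(210)*l(sqrt(-2 + 4)) = (-2 - 8*210)*(sqrt(-2 + 4)*(5 + sqrt(-2 + 4))/(-2 + sqrt(-2 + 4))) = (-2 - 1680)*(sqrt(2)*(5 + sqrt(2))/(-2 + sqrt(2))) = -1682*sqrt(2)*(5 + sqrt(2))/(-2 + sqrt(2))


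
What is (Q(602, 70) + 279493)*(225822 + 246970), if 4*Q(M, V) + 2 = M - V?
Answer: 132204699396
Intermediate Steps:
Q(M, V) = -1/2 - V/4 + M/4 (Q(M, V) = -1/2 + (M - V)/4 = -1/2 + (-V/4 + M/4) = -1/2 - V/4 + M/4)
(Q(602, 70) + 279493)*(225822 + 246970) = ((-1/2 - 1/4*70 + (1/4)*602) + 279493)*(225822 + 246970) = ((-1/2 - 35/2 + 301/2) + 279493)*472792 = (265/2 + 279493)*472792 = (559251/2)*472792 = 132204699396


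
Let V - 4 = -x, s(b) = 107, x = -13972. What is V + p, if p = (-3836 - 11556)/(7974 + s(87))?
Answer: 112924664/8081 ≈ 13974.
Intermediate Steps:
V = 13976 (V = 4 - 1*(-13972) = 4 + 13972 = 13976)
p = -15392/8081 (p = (-3836 - 11556)/(7974 + 107) = -15392/8081 ≈ -1.9047)
V + p = 13976 - 15392/8081 = 112924664/8081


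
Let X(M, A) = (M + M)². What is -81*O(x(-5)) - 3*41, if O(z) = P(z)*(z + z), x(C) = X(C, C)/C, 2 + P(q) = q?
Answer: -71403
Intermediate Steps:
X(M, A) = 4*M² (X(M, A) = (2*M)² = 4*M²)
P(q) = -2 + q
x(C) = 4*C (x(C) = (4*C²)/C = 4*C)
O(z) = 2*z*(-2 + z) (O(z) = (-2 + z)*(z + z) = (-2 + z)*(2*z) = 2*z*(-2 + z))
-81*O(x(-5)) - 3*41 = -162*4*(-5)*(-2 + 4*(-5)) - 3*41 = -162*(-20)*(-2 - 20) - 123 = -162*(-20)*(-22) - 123 = -81*880 - 123 = -71280 - 123 = -71403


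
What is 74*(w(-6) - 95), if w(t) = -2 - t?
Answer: -6734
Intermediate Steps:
74*(w(-6) - 95) = 74*((-2 - 1*(-6)) - 95) = 74*((-2 + 6) - 95) = 74*(4 - 95) = 74*(-91) = -6734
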